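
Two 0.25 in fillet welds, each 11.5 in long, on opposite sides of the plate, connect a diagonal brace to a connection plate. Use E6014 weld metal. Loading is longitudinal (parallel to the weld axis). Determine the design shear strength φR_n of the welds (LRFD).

E60XX → F_EXX = 60 ksi.
Effective throat t_e = 0.707 × 0.25 = 0.1767 in.
Total length L = 23 in; A_we = 0.1767 × 23 = 4.065 in².
F_nw = 0.6 F_EXX = 0.6 × 60 = 36 ksi.
φR_n = 0.75 × 36 × 4.065 = 109.8 kip.

φR_n ≈ 110 kip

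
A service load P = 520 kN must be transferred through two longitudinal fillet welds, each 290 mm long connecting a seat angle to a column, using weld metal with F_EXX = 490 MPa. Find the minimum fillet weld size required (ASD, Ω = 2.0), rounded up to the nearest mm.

Total weld length L = 580 mm.
Required throat t_e = P × Ω / (0.6 F_EXX × L) = 520 × 2.0 / (0.6 × 490 × 580 × 10⁻³) = 6.099 mm.
Required leg w = t_e / 0.707 = 8.627 mm → use 9 mm.

w = 9 mm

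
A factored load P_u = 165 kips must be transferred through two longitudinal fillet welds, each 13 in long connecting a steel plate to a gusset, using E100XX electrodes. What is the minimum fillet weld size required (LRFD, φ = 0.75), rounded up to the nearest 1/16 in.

E100XX → F_EXX = 100 ksi.
Total weld length L = 26 in.
Required throat t_e = P_u / (φ × 0.6 F_EXX × L) = 165 / (0.75 × 0.6 × 100 × 26) = 0.141 in.
Required leg w = t_e / 0.707 = 0.1995 in → use 1/4 in.

w = 1/4 in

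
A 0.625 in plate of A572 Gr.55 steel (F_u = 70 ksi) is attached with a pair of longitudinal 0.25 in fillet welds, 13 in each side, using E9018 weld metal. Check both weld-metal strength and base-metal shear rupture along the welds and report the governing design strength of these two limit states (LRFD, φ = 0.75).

E90XX → F_EXX = 90 ksi.
t_e = 0.707 × 0.25 = 0.1767 in; L = 26 in.
Weld metal: φR_n = 0.75 × 0.6 × 90 × 0.1767 × 26 = 186.1 kips.
Base metal (shear rupture): φR_n = 0.75 × 0.6 × 70 × 0.625 × 26 = 511.9 kips.
Governing: weld metal.

φR_n ≈ 186 kips (weld metal governs)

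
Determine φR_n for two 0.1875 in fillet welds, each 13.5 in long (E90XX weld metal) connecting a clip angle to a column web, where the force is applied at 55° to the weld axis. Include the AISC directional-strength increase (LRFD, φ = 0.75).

E90XX → F_EXX = 90 ksi.
t_e = 0.707 × 0.1875 = 0.1326 in; A_we = 0.1326 × 27 = 3.579 in².
Directional factor: 1.0 + 0.5 sin^1.5(55°) = 1.371.
F_nw = 0.6 × 90 × 1.371 = 74.02 ksi.
φR_n = 0.75 × 74.02 × 3.579 = 198.7 kips.

φR_n ≈ 199 kips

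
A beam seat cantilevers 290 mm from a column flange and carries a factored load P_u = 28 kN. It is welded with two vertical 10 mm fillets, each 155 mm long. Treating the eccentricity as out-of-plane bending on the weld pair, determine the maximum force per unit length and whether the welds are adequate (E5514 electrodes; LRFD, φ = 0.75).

f_max ≈ 1020 N/mm; adequate

E55XX → F_EXX = 550 MPa.
L_w = 2 × 155 = 310 mm; section modulus (unit throat) S = 2 × L²/6 = 8008 mm².
Direct shear f_v = P/L_w = 28×10³/310 = 90.32 N/mm.
Moment M = P × e = 28×10³ × 290 = 8120000 N·mm; bending f_b = M/S = 1014 N/mm.
f_max = √(f_v² + f_b²) = √(90.32² + 1014²) = 1018 N/mm.
φr_n = 0.75 × 0.6 × 550 × (0.707 × 10) = 1750 N/mm → adequate.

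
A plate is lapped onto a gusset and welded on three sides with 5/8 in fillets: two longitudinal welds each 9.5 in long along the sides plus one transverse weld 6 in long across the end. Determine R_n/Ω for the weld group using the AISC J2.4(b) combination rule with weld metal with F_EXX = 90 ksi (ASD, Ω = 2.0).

t_e = 0.707 × 0.625 = 0.4419 in.
R_nwl = 0.6 × 90 × 0.4419 × 19 = 453.4 kips (longitudinal, 2 welds).
R_nwt = 0.6 × 90 × 0.4419 × 6 = 143.2 kips (transverse, base value).
(i) R_nwl + R_nwt = 596.5 kips; (ii) 0.85 R_nwl + 1.5 R_nwt = 600.1 kips.
R_n = max = 600.1 kips [governs: (ii)]; R_n/Ω = 300.1 kips.

R_n/Ω ≈ 300 kips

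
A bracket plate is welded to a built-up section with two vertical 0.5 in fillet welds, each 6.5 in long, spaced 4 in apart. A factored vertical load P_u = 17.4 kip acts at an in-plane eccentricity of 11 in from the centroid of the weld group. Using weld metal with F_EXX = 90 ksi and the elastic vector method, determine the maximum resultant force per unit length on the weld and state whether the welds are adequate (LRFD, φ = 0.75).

f_max ≈ 8.25 kip/in; adequate

Total weld length L_w = 13 in. Treat welds as unit-width lines.
Polar moment about centroid: J = 2[d³/12 + d(b/2)²] = 2[6.5³/12 + 6.5×2²] = 97.77 in³.
Direct shear f_v = P/L_w = 17.4 / 13 = 1.338 kip/in (vertical).
Torsion M = P·e = 17.4 × 11 = 191.4 kip·in.
Critical point at (x, y) = (2, 3.25) from centroid. f_tx = M·y/J = 6.362 kip/in; f_ty = M·x/J = 3.915 kip/in.
Resultant f_max = √[f_tx² + (f_v + f_ty)²] = √[6.362² + (1.338 + 3.915)²] = 8.251 kip/in.
Capacity per unit length: φr_n = 0.75 × 0.6 × 90 × (0.707 × 0.5) = 14.32 kip/in.
8.251 ≤ 14.32 → adequate.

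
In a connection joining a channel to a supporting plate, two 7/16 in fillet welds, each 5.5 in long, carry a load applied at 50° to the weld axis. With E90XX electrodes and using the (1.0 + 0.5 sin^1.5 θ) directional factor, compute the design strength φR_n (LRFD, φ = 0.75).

E90XX → F_EXX = 90 ksi.
t_e = 0.707 × 0.4375 = 0.3093 in; A_we = 0.3093 × 11 = 3.402 in².
Directional factor: 1.0 + 0.5 sin^1.5(50°) = 1.335.
F_nw = 0.6 × 90 × 1.335 = 72.1 ksi.
φR_n = 0.75 × 72.1 × 3.402 = 184 kips.

φR_n ≈ 184 kips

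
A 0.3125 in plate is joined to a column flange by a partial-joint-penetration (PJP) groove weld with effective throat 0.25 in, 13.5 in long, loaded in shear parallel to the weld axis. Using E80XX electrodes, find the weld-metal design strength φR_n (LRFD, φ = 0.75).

E80XX → F_EXX = 80 ksi.
Effective throat (given) t_e = 0.25 in.
A_we = 0.25 × 13.5 = 3.375 in².
F_nw = 0.6 F_EXX = 48 ksi.
φR_n = 0.75 × 48 × 3.375 = 121.5 kips.

φR_n ≈ 122 kips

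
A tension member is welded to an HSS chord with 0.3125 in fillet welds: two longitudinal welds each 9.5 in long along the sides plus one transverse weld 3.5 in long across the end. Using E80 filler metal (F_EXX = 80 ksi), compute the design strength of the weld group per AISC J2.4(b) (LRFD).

t_e = 0.707 × 0.3125 = 0.2209 in.
R_nwl = 0.6 × 80 × 0.2209 × 19 = 201.5 kip (longitudinal, 2 welds).
R_nwt = 0.6 × 80 × 0.2209 × 3.5 = 37.12 kip (transverse, base value).
(i) R_nwl + R_nwt = 238.6 kip; (ii) 0.85 R_nwl + 1.5 R_nwt = 226.9 kip.
R_n = max = 238.6 kip [governs: (i)]; φR_n = 179 kip.

φR_n ≈ 179 kip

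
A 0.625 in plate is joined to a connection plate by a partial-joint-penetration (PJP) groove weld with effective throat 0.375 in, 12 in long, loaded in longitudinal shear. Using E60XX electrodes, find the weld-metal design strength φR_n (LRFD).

E60XX → F_EXX = 60 ksi.
Effective throat (given) t_e = 0.375 in.
A_we = 0.375 × 12 = 4.5 in².
F_nw = 0.6 F_EXX = 36 ksi.
φR_n = 0.75 × 36 × 4.5 = 121.5 kip.

φR_n ≈ 122 kip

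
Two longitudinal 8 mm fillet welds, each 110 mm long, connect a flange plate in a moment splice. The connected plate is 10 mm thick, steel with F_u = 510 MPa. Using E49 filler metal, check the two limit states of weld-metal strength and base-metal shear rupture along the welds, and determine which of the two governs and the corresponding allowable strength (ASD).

E49XX → F_EXX = 490 MPa.
t_e = 0.707 × 8 = 5.656 mm; L = 220 mm.
Weld metal: R_n/Ω = (1/2.0) × 0.6 × 490 × 5.656 × 220 × 10⁻³ = 182.9 kN.
Base metal (shear rupture): R_n/Ω = (1/2.0) × 0.6 × 510 × 10 × 220 × 10⁻³ = 336.6 kN.
Governing: weld metal.

R_n/Ω ≈ 183 kN (weld metal governs)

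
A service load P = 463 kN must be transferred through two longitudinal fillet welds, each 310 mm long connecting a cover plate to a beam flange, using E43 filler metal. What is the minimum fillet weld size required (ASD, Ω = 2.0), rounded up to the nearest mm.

E43XX → F_EXX = 430 MPa.
Total weld length L = 620 mm.
Required throat t_e = P × Ω / (0.6 F_EXX × L) = 463 × 2.0 / (0.6 × 430 × 620 × 10⁻³) = 5.789 mm.
Required leg w = t_e / 0.707 = 8.188 mm → use 9 mm.

w = 9 mm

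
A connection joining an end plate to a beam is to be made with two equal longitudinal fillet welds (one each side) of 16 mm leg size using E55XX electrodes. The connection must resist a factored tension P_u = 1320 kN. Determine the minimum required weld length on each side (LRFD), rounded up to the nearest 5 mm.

E55XX → F_EXX = 550 MPa.
Throat t_e = 0.707 × 16 = 11.31 mm.
φr_n = 0.75 × 0.6 × 550 × 11.31 × 10⁻³ = 2.8 kN/mm.
L_req = P_u / φr_n = 1320 / 2.8 = 471.5 mm total.
Per side: 471.5 / 2 = 235.7 mm.
Round up → use L = 240 mm on each side.

L = 240 mm on each side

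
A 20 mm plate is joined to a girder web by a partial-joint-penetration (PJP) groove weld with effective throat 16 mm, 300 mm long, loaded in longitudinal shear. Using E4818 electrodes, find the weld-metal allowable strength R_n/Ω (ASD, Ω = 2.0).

R_n/Ω ≈ 691 kN

E48XX → F_EXX = 480 MPa.
Effective throat (given) t_e = 16 mm.
A_we = 16 × 300 = 4800 mm².
F_nw = 0.6 F_EXX = 288 MPa.
R_n/Ω = (288 × 4800) / 2.0 × 10⁻³ = 691.2 kN.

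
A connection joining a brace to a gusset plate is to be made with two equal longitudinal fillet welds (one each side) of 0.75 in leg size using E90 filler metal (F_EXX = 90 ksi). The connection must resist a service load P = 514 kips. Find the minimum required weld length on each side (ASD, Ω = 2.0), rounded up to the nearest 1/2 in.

L = 18 in on each side

Throat t_e = 0.707 × 0.75 = 0.5302 in.
r_n/Ω = (0.6 × 90 × 0.5302) / 2.0 = 14.32 kip/in.
L_req = P / (r_n/Ω) = 514 / 14.32 = 35.9 in total.
Per side: 35.9 / 2 = 17.95 in.
Round up → use L = 18 in on each side.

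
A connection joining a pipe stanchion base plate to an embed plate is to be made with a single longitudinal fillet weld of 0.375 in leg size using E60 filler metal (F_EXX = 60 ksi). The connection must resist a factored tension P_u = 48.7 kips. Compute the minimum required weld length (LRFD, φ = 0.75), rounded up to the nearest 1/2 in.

Throat t_e = 0.707 × 0.375 = 0.2651 in.
φr_n = 0.75 × 0.6 × 60 × 0.2651 = 7.158 kips/in.
L_req = P_u / φr_n = 48.7 / 7.158 = 6.803 in total.
Round up → use L = 7 in.

L = 7 in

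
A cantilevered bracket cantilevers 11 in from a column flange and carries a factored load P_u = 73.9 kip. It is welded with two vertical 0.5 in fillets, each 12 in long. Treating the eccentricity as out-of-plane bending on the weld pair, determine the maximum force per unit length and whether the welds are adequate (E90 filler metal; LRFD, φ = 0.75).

f_max ≈ 17.2 kip/in; NOT adequate

E90XX → F_EXX = 90 ksi.
L_w = 2 × 12 = 24 in; section modulus (unit throat) S = 2 × L²/6 = 48 in².
Direct shear f_v = P/L_w = 73.9/24 = 3.079 kip/in.
Moment M = P × e = 73.9 × 11 = 812.9 kip·in; bending f_b = M/S = 16.94 kip/in.
f_max = √(f_v² + f_b²) = √(3.079² + 16.94²) = 17.21 kip/in.
φr_n = 0.75 × 0.6 × 90 × (0.707 × 0.5) = 14.32 kip/in → NOT adequate.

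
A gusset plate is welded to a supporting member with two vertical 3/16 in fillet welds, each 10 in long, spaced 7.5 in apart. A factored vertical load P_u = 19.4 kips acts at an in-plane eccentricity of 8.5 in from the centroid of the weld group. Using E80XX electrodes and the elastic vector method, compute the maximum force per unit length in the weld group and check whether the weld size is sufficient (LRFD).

E80XX → F_EXX = 80 ksi.
Total weld length L_w = 20 in. Treat welds as unit-width lines.
Polar moment about centroid: J = 2[d³/12 + d(b/2)²] = 2[10³/12 + 10×3.75²] = 447.9 in³.
Direct shear f_v = P/L_w = 19.4 / 20 = 0.97 kip/in (vertical).
Torsion M = P·e = 19.4 × 8.5 = 164.9 kip·in.
Critical point at (x, y) = (3.75, 5) from centroid. f_tx = M·y/J = 1.841 kip/in; f_ty = M·x/J = 1.381 kip/in.
Resultant f_max = √[f_tx² + (f_v + f_ty)²] = √[1.841² + (0.97 + 1.381)²] = 2.986 kip/in.
Capacity per unit length: φr_n = 0.75 × 0.6 × 80 × (0.707 × 0.1875) = 4.772 kip/in.
2.986 ≤ 4.772 → adequate.

f_max ≈ 2.99 kip/in; adequate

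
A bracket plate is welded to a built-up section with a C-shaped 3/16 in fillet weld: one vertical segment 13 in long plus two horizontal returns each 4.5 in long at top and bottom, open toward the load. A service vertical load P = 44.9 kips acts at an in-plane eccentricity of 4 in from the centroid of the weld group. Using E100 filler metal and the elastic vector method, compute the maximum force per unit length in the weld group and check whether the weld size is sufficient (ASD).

f_max ≈ 3.65 kip/in; adequate

E100XX → F_EXX = 100 ksi.
Total weld length L_w = 22 in. Treat welds as unit-width lines.
Centroid: x̄ = 2×4.5×2.25 / 22 = 0.9205 in from the vertical weld.
Polar moment about centroid: J = I_x + I_y = [13³/12 + 2×4.5×6.5²] + [13×0.9205² + 2(4.5³/12 + 4.5×1.33²)] = 605.4 in³.
Direct shear f_v = P/L_w = 44.9 / 22 = 2.041 kip/in (vertical).
Torsion M = P·e = 44.9 × 4 = 179.6 kip·in.
Critical point at (x, y) = (3.58, 6.5) from centroid. f_tx = M·y/J = 1.928 kip/in; f_ty = M·x/J = 1.062 kip/in.
Resultant f_max = √[f_tx² + (f_v + f_ty)²] = √[1.928² + (2.041 + 1.062)²] = 3.653 kip/in.
Capacity per unit length: r_n/Ω = (1/2.0) × 0.6 × 100 × (0.707 × 0.1875) = 3.977 kip/in.
3.653 ≤ 3.977 → adequate.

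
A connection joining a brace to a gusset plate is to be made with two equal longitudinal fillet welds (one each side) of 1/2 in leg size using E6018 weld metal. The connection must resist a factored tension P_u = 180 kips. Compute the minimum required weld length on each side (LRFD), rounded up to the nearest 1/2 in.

E60XX → F_EXX = 60 ksi.
Throat t_e = 0.707 × 0.5 = 0.3535 in.
φr_n = 0.75 × 0.6 × 60 × 0.3535 = 9.544 kips/in.
L_req = P_u / φr_n = 180 / 9.544 = 18.86 in total.
Per side: 18.86 / 2 = 9.43 in.
Round up → use L = 9.5 in on each side.

L = 9.5 in on each side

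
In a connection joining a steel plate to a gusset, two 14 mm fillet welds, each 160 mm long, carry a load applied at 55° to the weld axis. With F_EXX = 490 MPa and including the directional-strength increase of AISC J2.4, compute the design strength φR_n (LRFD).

φR_n ≈ 957 kN

t_e = 0.707 × 14 = 9.898 mm; A_we = 9.898 × 320 = 3167 mm².
Directional factor: 1.0 + 0.5 sin^1.5(55°) = 1.371.
F_nw = 0.6 × 490 × 1.371 = 403 MPa.
φR_n = 0.75 × 403 × 3167 × 10⁻³ = 957.3 kN.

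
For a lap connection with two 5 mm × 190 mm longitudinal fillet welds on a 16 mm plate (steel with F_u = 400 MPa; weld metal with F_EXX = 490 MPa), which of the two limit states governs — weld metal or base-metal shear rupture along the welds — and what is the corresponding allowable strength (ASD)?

t_e = 0.707 × 5 = 3.535 mm; L = 380 mm.
Weld metal: R_n/Ω = (1/2.0) × 0.6 × 490 × 3.535 × 380 × 10⁻³ = 197.5 kN.
Base metal (shear rupture): R_n/Ω = (1/2.0) × 0.6 × 400 × 16 × 380 × 10⁻³ = 729.6 kN.
Governing: weld metal.

R_n/Ω ≈ 197 kN (weld metal governs)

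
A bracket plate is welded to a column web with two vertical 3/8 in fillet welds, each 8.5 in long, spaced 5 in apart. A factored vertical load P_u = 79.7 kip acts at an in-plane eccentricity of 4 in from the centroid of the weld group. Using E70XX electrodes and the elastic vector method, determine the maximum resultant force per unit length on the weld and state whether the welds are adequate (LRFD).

f_max ≈ 10.7 kip/in; NOT adequate

E70XX → F_EXX = 70 ksi.
Total weld length L_w = 17 in. Treat welds as unit-width lines.
Polar moment about centroid: J = 2[d³/12 + d(b/2)²] = 2[8.5³/12 + 8.5×2.5²] = 208.6 in³.
Direct shear f_v = P/L_w = 79.7 / 17 = 4.688 kip/in (vertical).
Torsion M = P·e = 79.7 × 4 = 318.8 kip·in.
Critical point at (x, y) = (2.5, 4.25) from centroid. f_tx = M·y/J = 6.495 kip/in; f_ty = M·x/J = 3.821 kip/in.
Resultant f_max = √[f_tx² + (f_v + f_ty)²] = √[6.495² + (4.688 + 3.821)²] = 10.7 kip/in.
Capacity per unit length: φr_n = 0.75 × 0.6 × 70 × (0.707 × 0.375) = 8.351 kip/in.
10.7 > 8.351 → NOT adequate.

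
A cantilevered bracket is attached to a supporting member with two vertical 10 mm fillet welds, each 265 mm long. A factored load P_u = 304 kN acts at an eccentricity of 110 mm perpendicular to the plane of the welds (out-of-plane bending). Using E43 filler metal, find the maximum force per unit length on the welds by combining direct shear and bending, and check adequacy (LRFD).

E43XX → F_EXX = 430 MPa.
L_w = 2 × 265 = 530 mm; section modulus (unit throat) S = 2 × L²/6 = 23410 mm².
Direct shear f_v = P/L_w = 304×10³/530 = 573.6 N/mm.
Moment M = P × e = 304×10³ × 110 = 33440000 N·mm; bending f_b = M/S = 1429 N/mm.
f_max = √(f_v² + f_b²) = √(573.6² + 1429²) = 1539 N/mm.
φr_n = 0.75 × 0.6 × 430 × (0.707 × 10) = 1368 N/mm → NOT adequate.

f_max ≈ 1540 N/mm; NOT adequate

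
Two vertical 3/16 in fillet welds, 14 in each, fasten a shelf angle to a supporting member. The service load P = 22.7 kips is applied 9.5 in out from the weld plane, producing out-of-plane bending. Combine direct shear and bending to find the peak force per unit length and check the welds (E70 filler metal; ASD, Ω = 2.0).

E70XX → F_EXX = 70 ksi.
L_w = 2 × 14 = 28 in; section modulus (unit throat) S = 2 × L²/6 = 65.33 in².
Direct shear f_v = P/L_w = 22.7/28 = 0.8107 kip/in.
Moment M = P × e = 22.7 × 9.5 = 215.65 kip·in; bending f_b = M/S = 3.301 kip/in.
f_max = √(f_v² + f_b²) = √(0.8107² + 3.301²) = 3.399 kip/in.
r_n/Ω = (1/2.0) × 0.6 × 70 × (0.707 × 0.1875) = 2.784 kip/in → NOT adequate.

f_max ≈ 3.4 kip/in; NOT adequate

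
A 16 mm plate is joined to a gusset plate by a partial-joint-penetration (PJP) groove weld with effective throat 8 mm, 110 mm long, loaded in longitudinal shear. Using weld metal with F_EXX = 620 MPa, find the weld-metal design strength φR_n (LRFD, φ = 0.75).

Effective throat (given) t_e = 8 mm.
A_we = 8 × 110 = 880 mm².
F_nw = 0.6 F_EXX = 372 MPa.
φR_n = 0.75 × 372 × 880 × 10⁻³ = 245.5 kN.

φR_n ≈ 246 kN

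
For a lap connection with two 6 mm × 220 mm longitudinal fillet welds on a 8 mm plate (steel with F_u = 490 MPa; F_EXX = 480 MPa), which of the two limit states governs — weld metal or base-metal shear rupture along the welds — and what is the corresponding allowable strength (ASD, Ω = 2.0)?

R_n/Ω ≈ 269 kN (weld metal governs)

t_e = 0.707 × 6 = 4.242 mm; L = 440 mm.
Weld metal: R_n/Ω = (1/2.0) × 0.6 × 480 × 4.242 × 440 × 10⁻³ = 268.8 kN.
Base metal (shear rupture): R_n/Ω = (1/2.0) × 0.6 × 490 × 8 × 440 × 10⁻³ = 517.4 kN.
Governing: weld metal.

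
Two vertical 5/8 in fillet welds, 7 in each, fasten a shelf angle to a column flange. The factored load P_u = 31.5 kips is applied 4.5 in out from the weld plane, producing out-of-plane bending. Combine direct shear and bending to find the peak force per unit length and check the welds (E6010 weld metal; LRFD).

E60XX → F_EXX = 60 ksi.
L_w = 2 × 7 = 14 in; section modulus (unit throat) S = 2 × L²/6 = 16.33 in².
Direct shear f_v = P/L_w = 31.5/14 = 2.25 kip/in.
Moment M = P × e = 31.5 × 4.5 = 141.75 kip·in; bending f_b = M/S = 8.679 kip/in.
f_max = √(f_v² + f_b²) = √(2.25² + 8.679²) = 8.965 kip/in.
φr_n = 0.75 × 0.6 × 60 × (0.707 × 0.625) = 11.93 kip/in → adequate.

f_max ≈ 8.97 kip/in; adequate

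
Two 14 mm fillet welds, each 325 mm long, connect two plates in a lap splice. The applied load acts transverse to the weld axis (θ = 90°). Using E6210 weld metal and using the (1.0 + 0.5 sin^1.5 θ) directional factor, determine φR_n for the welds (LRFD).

E62XX → F_EXX = 620 MPa.
t_e = 0.707 × 14 = 9.898 mm; A_we = 9.898 × 650 = 6434 mm².
Directional factor: 1.0 + 0.5 sin^1.5(90°) = 1.5.
F_nw = 0.6 × 620 × 1.5 = 558 MPa.
φR_n = 0.75 × 558 × 6434 × 10⁻³ = 2693 kN.

φR_n ≈ 2690 kN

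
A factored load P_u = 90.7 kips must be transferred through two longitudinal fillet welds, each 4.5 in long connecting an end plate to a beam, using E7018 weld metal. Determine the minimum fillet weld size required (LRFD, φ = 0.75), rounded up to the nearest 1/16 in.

E70XX → F_EXX = 70 ksi.
Total weld length L = 9 in.
Required throat t_e = P_u / (φ × 0.6 F_EXX × L) = 90.7 / (0.75 × 0.6 × 70 × 9) = 0.3199 in.
Required leg w = t_e / 0.707 = 0.4525 in → use 1/2 in.

w = 1/2 in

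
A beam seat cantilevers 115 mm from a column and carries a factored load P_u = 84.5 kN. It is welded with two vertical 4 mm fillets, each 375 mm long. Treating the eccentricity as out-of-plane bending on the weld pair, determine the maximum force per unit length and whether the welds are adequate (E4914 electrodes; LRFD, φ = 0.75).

E49XX → F_EXX = 490 MPa.
L_w = 2 × 375 = 750 mm; section modulus (unit throat) S = 2 × L²/6 = 46880 mm².
Direct shear f_v = P/L_w = 84.5×10³/750 = 112.7 N/mm.
Moment M = P × e = 84.5×10³ × 115 = 9717500 N·mm; bending f_b = M/S = 207.3 N/mm.
f_max = √(f_v² + f_b²) = √(112.7² + 207.3²) = 235.9 N/mm.
φr_n = 0.75 × 0.6 × 490 × (0.707 × 4) = 623.6 N/mm → adequate.

f_max ≈ 236 N/mm; adequate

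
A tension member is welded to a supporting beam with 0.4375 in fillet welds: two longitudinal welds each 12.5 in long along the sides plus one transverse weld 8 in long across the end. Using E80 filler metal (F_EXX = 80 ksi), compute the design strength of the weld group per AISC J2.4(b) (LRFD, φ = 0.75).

φR_n ≈ 370 kips

t_e = 0.707 × 0.4375 = 0.3093 in.
R_nwl = 0.6 × 80 × 0.3093 × 25 = 371.2 kips (longitudinal, 2 welds).
R_nwt = 0.6 × 80 × 0.3093 × 8 = 118.8 kips (transverse, base value).
(i) R_nwl + R_nwt = 490 kips; (ii) 0.85 R_nwl + 1.5 R_nwt = 493.7 kips.
R_n = max = 493.7 kips [governs: (ii)]; φR_n = 370.2 kips.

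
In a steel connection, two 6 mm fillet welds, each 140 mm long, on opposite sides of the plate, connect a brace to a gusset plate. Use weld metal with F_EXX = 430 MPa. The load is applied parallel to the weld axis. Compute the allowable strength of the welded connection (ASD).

R_n/Ω ≈ 153 kN

Effective throat t_e = 0.707 × 6 = 4.242 mm.
Total length L = 280 mm; A_we = 4.242 × 280 = 1188 mm².
F_nw = 0.6 F_EXX = 0.6 × 430 = 258 MPa.
R_n = 258 × 1188 × 10⁻³ = 306.4 kN; R_n/Ω = 306.4/2.0 = 153.2 kN.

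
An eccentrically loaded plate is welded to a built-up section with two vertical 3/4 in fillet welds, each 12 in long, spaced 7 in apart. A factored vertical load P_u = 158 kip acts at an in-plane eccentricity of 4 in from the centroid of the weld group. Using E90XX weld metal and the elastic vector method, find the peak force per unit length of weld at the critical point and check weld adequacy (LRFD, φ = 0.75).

E90XX → F_EXX = 90 ksi.
Total weld length L_w = 24 in. Treat welds as unit-width lines.
Polar moment about centroid: J = 2[d³/12 + d(b/2)²] = 2[12³/12 + 12×3.5²] = 582 in³.
Direct shear f_v = P/L_w = 158 / 24 = 6.583 kip/in (vertical).
Torsion M = P·e = 158 × 4 = 632 kip·in.
Critical point at (x, y) = (3.5, 6) from centroid. f_tx = M·y/J = 6.515 kip/in; f_ty = M·x/J = 3.801 kip/in.
Resultant f_max = √[f_tx² + (f_v + f_ty)²] = √[6.515² + (6.583 + 3.801)²] = 12.26 kip/in.
Capacity per unit length: φr_n = 0.75 × 0.6 × 90 × (0.707 × 0.75) = 21.48 kip/in.
12.26 ≤ 21.48 → adequate.

f_max ≈ 12.3 kip/in; adequate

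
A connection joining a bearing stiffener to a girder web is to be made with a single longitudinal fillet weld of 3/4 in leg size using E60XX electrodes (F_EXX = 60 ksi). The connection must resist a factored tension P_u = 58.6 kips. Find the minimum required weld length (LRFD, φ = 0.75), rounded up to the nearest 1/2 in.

L = 4.5 in

Throat t_e = 0.707 × 0.75 = 0.5302 in.
φr_n = 0.75 × 0.6 × 60 × 0.5302 = 14.32 kips/in.
L_req = P_u / φr_n = 58.6 / 14.32 = 4.093 in total.
Round up → use L = 4.5 in.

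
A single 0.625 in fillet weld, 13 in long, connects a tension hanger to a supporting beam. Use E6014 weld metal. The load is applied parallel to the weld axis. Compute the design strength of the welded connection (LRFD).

E60XX → F_EXX = 60 ksi.
Effective throat t_e = 0.707 × 0.625 = 0.4419 in.
Total length L = 13 in; A_we = 0.4419 × 13 = 5.744 in².
F_nw = 0.6 F_EXX = 0.6 × 60 = 36 ksi.
φR_n = 0.75 × 36 × 5.744 = 155.1 kips.

φR_n ≈ 155 kips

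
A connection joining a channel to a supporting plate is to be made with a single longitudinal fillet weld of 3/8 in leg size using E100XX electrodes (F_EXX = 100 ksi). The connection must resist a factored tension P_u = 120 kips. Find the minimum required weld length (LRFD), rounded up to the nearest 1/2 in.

L = 10.5 in

Throat t_e = 0.707 × 0.375 = 0.2651 in.
φr_n = 0.75 × 0.6 × 100 × 0.2651 = 11.93 kips/in.
L_req = P_u / φr_n = 120 / 11.93 = 10.06 in total.
Round up → use L = 10.5 in.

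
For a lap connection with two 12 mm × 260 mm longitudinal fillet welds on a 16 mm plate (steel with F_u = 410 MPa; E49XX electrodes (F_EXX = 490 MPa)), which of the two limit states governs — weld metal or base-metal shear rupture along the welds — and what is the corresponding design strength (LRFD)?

t_e = 0.707 × 12 = 8.484 mm; L = 520 mm.
Weld metal: φR_n = 0.75 × 0.6 × 490 × 8.484 × 520 × 10⁻³ = 972.8 kN.
Base metal (shear rupture): φR_n = 0.75 × 0.6 × 410 × 16 × 520 × 10⁻³ = 1535 kN.
Governing: weld metal.

φR_n ≈ 973 kN (weld metal governs)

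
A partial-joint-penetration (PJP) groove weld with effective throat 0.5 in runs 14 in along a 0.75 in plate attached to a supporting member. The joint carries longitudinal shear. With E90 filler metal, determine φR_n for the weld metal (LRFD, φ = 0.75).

φR_n ≈ 284 kip

E90XX → F_EXX = 90 ksi.
Effective throat (given) t_e = 0.5 in.
A_we = 0.5 × 14 = 7 in².
F_nw = 0.6 F_EXX = 54 ksi.
φR_n = 0.75 × 54 × 7 = 283.5 kip.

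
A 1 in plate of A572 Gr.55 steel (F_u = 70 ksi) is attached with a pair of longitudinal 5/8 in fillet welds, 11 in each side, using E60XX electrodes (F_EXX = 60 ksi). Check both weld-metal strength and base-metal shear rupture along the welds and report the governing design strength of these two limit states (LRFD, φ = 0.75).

φR_n ≈ 262 kips (weld metal governs)

t_e = 0.707 × 0.625 = 0.4419 in; L = 22 in.
Weld metal: φR_n = 0.75 × 0.6 × 60 × 0.4419 × 22 = 262.5 kips.
Base metal (shear rupture): φR_n = 0.75 × 0.6 × 70 × 1 × 22 = 693 kips.
Governing: weld metal.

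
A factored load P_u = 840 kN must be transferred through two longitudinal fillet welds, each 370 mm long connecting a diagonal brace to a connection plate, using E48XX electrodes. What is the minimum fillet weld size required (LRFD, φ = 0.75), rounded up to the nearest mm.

E48XX → F_EXX = 480 MPa.
Total weld length L = 740 mm.
Required throat t_e = P_u / (φ × 0.6 F_EXX × L) = 840 / (0.75 × 0.6 × 480 × 740 × 10⁻³) = 5.255 mm.
Required leg w = t_e / 0.707 = 7.433 mm → use 8 mm.

w = 8 mm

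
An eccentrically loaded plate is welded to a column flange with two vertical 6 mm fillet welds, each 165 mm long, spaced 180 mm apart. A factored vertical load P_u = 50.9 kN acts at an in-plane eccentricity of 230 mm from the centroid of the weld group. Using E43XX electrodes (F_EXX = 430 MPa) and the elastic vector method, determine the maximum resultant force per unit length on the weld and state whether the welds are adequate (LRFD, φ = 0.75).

Total weld length L_w = 330 mm. Treat welds as unit-width lines.
Polar moment about centroid: J = 2[d³/12 + d(b/2)²] = 2[165³/12 + 165×90²] = 3422000 mm³.
Direct shear f_v = P/L_w = 50.9×10³ / 330 = 154.2 N/mm (vertical).
Torsion M = P·e = 50.9×10³ × 230 = 11707000 N·mm.
Critical point at (x, y) = (90, 82.5) from centroid. f_tx = M·y/J = 282.3 N/mm; f_ty = M·x/J = 307.9 N/mm.
Resultant f_max = √[f_tx² + (f_v + f_ty)²] = √[282.3² + (154.2 + 307.9)²] = 541.5 N/mm.
Capacity per unit length: φr_n = 0.75 × 0.6 × 430 × (0.707 × 6) = 820.8 N/mm.
541.5 ≤ 820.8 → adequate.

f_max ≈ 542 N/mm; adequate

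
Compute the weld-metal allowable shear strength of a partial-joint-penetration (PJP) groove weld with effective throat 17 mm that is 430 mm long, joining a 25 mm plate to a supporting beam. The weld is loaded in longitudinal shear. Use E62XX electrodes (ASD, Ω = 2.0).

E62XX → F_EXX = 620 MPa.
Effective throat (given) t_e = 17 mm.
A_we = 17 × 430 = 7310 mm².
F_nw = 0.6 F_EXX = 372 MPa.
R_n/Ω = (372 × 7310) / 2.0 × 10⁻³ = 1360 kN.

R_n/Ω ≈ 1360 kN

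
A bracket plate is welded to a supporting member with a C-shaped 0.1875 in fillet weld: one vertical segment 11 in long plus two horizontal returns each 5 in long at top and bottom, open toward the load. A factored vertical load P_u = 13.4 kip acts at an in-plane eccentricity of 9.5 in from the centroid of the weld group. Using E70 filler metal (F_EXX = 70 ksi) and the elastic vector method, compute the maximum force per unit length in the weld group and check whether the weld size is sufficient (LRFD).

f_max ≈ 2.25 kip/in; adequate

Total weld length L_w = 21 in. Treat welds as unit-width lines.
Centroid: x̄ = 2×5×2.5 / 21 = 1.19 in from the vertical weld.
Polar moment about centroid: J = I_x + I_y = [11³/12 + 2×5×5.5²] + [11×1.19² + 2(5³/12 + 5×1.31²)] = 467 in³.
Direct shear f_v = P/L_w = 13.4 / 21 = 0.6381 kip/in (vertical).
Torsion M = P·e = 13.4 × 9.5 = 127.3 kip·in.
Critical point at (x, y) = (3.81, 5.5) from centroid. f_tx = M·y/J = 1.499 kip/in; f_ty = M·x/J = 1.038 kip/in.
Resultant f_max = √[f_tx² + (f_v + f_ty)²] = √[1.499² + (0.6381 + 1.038)²] = 2.249 kip/in.
Capacity per unit length: φr_n = 0.75 × 0.6 × 70 × (0.707 × 0.1875) = 4.176 kip/in.
2.249 ≤ 4.176 → adequate.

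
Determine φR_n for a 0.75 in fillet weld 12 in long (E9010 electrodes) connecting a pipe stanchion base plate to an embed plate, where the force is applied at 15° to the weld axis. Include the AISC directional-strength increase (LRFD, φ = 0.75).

φR_n ≈ 275 kip

E90XX → F_EXX = 90 ksi.
t_e = 0.707 × 0.75 = 0.5302 in; A_we = 0.5302 × 12 = 6.363 in².
Directional factor: 1.0 + 0.5 sin^1.5(15°) = 1.066.
F_nw = 0.6 × 90 × 1.066 = 57.56 ksi.
φR_n = 0.75 × 57.56 × 6.363 = 274.7 kip.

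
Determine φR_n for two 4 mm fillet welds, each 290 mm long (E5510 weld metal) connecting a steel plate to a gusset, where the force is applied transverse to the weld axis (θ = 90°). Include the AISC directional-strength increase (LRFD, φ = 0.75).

φR_n ≈ 609 kN

E55XX → F_EXX = 550 MPa.
t_e = 0.707 × 4 = 2.828 mm; A_we = 2.828 × 580 = 1640 mm².
Directional factor: 1.0 + 0.5 sin^1.5(90°) = 1.5.
F_nw = 0.6 × 550 × 1.5 = 495 MPa.
φR_n = 0.75 × 495 × 1640 × 10⁻³ = 608.9 kN.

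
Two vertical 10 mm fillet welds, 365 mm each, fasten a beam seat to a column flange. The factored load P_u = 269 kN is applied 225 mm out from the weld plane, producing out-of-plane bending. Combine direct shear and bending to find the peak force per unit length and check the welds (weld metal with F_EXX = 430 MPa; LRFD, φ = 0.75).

f_max ≈ 1410 N/mm; NOT adequate

L_w = 2 × 365 = 730 mm; section modulus (unit throat) S = 2 × L²/6 = 44410 mm².
Direct shear f_v = P/L_w = 269×10³/730 = 368.5 N/mm.
Moment M = P × e = 269×10³ × 225 = 60525000 N·mm; bending f_b = M/S = 1363 N/mm.
f_max = √(f_v² + f_b²) = √(368.5² + 1363²) = 1412 N/mm.
φr_n = 0.75 × 0.6 × 430 × (0.707 × 10) = 1368 N/mm → NOT adequate.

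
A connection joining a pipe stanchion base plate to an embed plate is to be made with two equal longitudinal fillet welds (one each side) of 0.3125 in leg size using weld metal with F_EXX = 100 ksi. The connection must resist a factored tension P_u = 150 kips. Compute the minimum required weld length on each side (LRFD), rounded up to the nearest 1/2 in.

Throat t_e = 0.707 × 0.3125 = 0.2209 in.
φr_n = 0.75 × 0.6 × 100 × 0.2209 = 9.942 kips/in.
L_req = P_u / φr_n = 150 / 9.942 = 15.09 in total.
Per side: 15.09 / 2 = 7.544 in.
Round up → use L = 8 in on each side.

L = 8 in on each side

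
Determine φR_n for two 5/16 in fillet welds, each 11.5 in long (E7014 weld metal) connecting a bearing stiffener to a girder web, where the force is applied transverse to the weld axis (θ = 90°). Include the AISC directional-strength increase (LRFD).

E70XX → F_EXX = 70 ksi.
t_e = 0.707 × 0.3125 = 0.2209 in; A_we = 0.2209 × 23 = 5.082 in².
Directional factor: 1.0 + 0.5 sin^1.5(90°) = 1.5.
F_nw = 0.6 × 70 × 1.5 = 63 ksi.
φR_n = 0.75 × 63 × 5.082 = 240.1 kip.

φR_n ≈ 240 kip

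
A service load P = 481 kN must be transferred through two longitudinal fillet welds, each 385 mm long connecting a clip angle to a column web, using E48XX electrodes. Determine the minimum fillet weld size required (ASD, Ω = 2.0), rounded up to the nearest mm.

w = 7 mm

E48XX → F_EXX = 480 MPa.
Total weld length L = 770 mm.
Required throat t_e = P × Ω / (0.6 F_EXX × L) = 481 × 2.0 / (0.6 × 480 × 770 × 10⁻³) = 4.338 mm.
Required leg w = t_e / 0.707 = 6.136 mm → use 7 mm.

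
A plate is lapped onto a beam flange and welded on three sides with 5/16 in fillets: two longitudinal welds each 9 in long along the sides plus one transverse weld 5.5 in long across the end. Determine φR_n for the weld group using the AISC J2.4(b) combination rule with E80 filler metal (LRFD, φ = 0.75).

E80XX → F_EXX = 80 ksi.
t_e = 0.707 × 0.3125 = 0.2209 in.
R_nwl = 0.6 × 80 × 0.2209 × 18 = 190.9 kips (longitudinal, 2 welds).
R_nwt = 0.6 × 80 × 0.2209 × 5.5 = 58.33 kips (transverse, base value).
(i) R_nwl + R_nwt = 249.2 kips; (ii) 0.85 R_nwl + 1.5 R_nwt = 249.7 kips.
R_n = max = 249.7 kips [governs: (ii)]; φR_n = 187.3 kips.

φR_n ≈ 187 kips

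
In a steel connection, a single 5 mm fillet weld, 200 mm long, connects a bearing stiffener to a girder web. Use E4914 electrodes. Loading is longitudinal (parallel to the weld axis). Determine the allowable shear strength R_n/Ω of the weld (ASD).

E49XX → F_EXX = 490 MPa.
Effective throat t_e = 0.707 × 5 = 3.535 mm.
Total length L = 200 mm; A_we = 3.535 × 200 = 707 mm².
F_nw = 0.6 F_EXX = 0.6 × 490 = 294 MPa.
R_n = 294 × 707 × 10⁻³ = 207.9 kN; R_n/Ω = 207.9/2.0 = 103.9 kN.

R_n/Ω ≈ 104 kN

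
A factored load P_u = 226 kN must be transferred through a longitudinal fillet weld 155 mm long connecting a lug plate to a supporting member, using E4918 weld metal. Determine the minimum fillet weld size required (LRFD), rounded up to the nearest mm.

E49XX → F_EXX = 490 MPa.
Total weld length L = 155 mm.
Required throat t_e = P_u / (φ × 0.6 F_EXX × L) = 226 / (0.75 × 0.6 × 490 × 155 × 10⁻³) = 6.613 mm.
Required leg w = t_e / 0.707 = 9.353 mm → use 10 mm.

w = 10 mm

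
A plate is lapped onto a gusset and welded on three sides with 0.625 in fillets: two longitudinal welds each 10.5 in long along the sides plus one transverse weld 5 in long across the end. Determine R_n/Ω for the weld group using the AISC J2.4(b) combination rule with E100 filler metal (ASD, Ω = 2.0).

E100XX → F_EXX = 100 ksi.
t_e = 0.707 × 0.625 = 0.4419 in.
R_nwl = 0.6 × 100 × 0.4419 × 21 = 556.8 kip (longitudinal, 2 welds).
R_nwt = 0.6 × 100 × 0.4419 × 5 = 132.6 kip (transverse, base value).
(i) R_nwl + R_nwt = 689.3 kip; (ii) 0.85 R_nwl + 1.5 R_nwt = 672.1 kip.
R_n = max = 689.3 kip [governs: (i)]; R_n/Ω = 344.7 kip.

R_n/Ω ≈ 345 kip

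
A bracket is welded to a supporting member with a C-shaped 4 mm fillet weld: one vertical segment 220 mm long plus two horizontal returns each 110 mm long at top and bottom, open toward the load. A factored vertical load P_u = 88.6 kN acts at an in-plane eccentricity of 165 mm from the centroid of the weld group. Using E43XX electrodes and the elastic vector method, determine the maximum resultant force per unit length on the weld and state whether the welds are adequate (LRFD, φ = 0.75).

f_max ≈ 632 N/mm; NOT adequate

E43XX → F_EXX = 430 MPa.
Total weld length L_w = 440 mm. Treat welds as unit-width lines.
Centroid: x̄ = 2×110×55 / 440 = 27.5 mm from the vertical weld.
Polar moment about centroid: J = I_x + I_y = [220³/12 + 2×110×110²] + [220×27.5² + 2(110³/12 + 110×27.5²)] = 4104000 mm³.
Direct shear f_v = P/L_w = 88.6×10³ / 440 = 201.4 N/mm (vertical).
Torsion M = P·e = 88.6×10³ × 165 = 14619000 N·mm.
Critical point at (x, y) = (82.5, 110) from centroid. f_tx = M·y/J = 391.8 N/mm; f_ty = M·x/J = 293.9 N/mm.
Resultant f_max = √[f_tx² + (f_v + f_ty)²] = √[391.8² + (201.4 + 293.9)²] = 631.5 N/mm.
Capacity per unit length: φr_n = 0.75 × 0.6 × 430 × (0.707 × 4) = 547.2 N/mm.
631.5 > 547.2 → NOT adequate.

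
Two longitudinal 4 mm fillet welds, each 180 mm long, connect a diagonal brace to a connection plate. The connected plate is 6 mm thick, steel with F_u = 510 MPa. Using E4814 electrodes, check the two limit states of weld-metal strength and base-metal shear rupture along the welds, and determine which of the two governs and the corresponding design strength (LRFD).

E48XX → F_EXX = 480 MPa.
t_e = 0.707 × 4 = 2.828 mm; L = 360 mm.
Weld metal: φR_n = 0.75 × 0.6 × 480 × 2.828 × 360 × 10⁻³ = 219.9 kN.
Base metal (shear rupture): φR_n = 0.75 × 0.6 × 510 × 6 × 360 × 10⁻³ = 495.7 kN.
Governing: weld metal.

φR_n ≈ 220 kN (weld metal governs)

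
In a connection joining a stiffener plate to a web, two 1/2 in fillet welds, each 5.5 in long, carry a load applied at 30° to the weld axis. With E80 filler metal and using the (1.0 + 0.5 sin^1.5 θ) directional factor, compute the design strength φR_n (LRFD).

φR_n ≈ 165 kip

E80XX → F_EXX = 80 ksi.
t_e = 0.707 × 0.5 = 0.3535 in; A_we = 0.3535 × 11 = 3.888 in².
Directional factor: 1.0 + 0.5 sin^1.5(30°) = 1.177.
F_nw = 0.6 × 80 × 1.177 = 56.49 ksi.
φR_n = 0.75 × 56.49 × 3.888 = 164.7 kip.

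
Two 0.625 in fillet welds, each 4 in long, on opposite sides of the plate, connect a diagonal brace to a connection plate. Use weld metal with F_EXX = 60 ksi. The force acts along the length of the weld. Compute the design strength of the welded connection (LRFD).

Effective throat t_e = 0.707 × 0.625 = 0.4419 in.
Total length L = 8 in; A_we = 0.4419 × 8 = 3.535 in².
F_nw = 0.6 F_EXX = 0.6 × 60 = 36 ksi.
φR_n = 0.75 × 36 × 3.535 = 95.44 kip.

φR_n ≈ 95.4 kip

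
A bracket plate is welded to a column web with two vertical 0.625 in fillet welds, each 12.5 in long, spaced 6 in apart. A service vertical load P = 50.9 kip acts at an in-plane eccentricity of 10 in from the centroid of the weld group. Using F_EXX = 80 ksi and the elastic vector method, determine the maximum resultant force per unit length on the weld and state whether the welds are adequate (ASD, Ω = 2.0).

f_max ≈ 7.52 kip/in; adequate

Total weld length L_w = 25 in. Treat welds as unit-width lines.
Polar moment about centroid: J = 2[d³/12 + d(b/2)²] = 2[12.5³/12 + 12.5×3²] = 550.5 in³.
Direct shear f_v = P/L_w = 50.9 / 25 = 2.036 kip/in (vertical).
Torsion M = P·e = 50.9 × 10 = 509 kip·in.
Critical point at (x, y) = (3, 6.25) from centroid. f_tx = M·y/J = 5.779 kip/in; f_ty = M·x/J = 2.774 kip/in.
Resultant f_max = √[f_tx² + (f_v + f_ty)²] = √[5.779² + (2.036 + 2.774)²] = 7.518 kip/in.
Capacity per unit length: r_n/Ω = (1/2.0) × 0.6 × 80 × (0.707 × 0.625) = 10.6 kip/in.
7.518 ≤ 10.6 → adequate.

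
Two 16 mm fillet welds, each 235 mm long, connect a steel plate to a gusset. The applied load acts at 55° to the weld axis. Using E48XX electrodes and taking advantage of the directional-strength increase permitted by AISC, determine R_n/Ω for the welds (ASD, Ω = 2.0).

E48XX → F_EXX = 480 MPa.
t_e = 0.707 × 16 = 11.31 mm; A_we = 11.31 × 470 = 5317 mm².
Directional factor: 1.0 + 0.5 sin^1.5(55°) = 1.371.
F_nw = 0.6 × 480 × 1.371 = 394.8 MPa.
R_n/Ω = (394.8 × 5317) / 2.0 × 10⁻³ = 1049 kN.

R_n/Ω ≈ 1050 kN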